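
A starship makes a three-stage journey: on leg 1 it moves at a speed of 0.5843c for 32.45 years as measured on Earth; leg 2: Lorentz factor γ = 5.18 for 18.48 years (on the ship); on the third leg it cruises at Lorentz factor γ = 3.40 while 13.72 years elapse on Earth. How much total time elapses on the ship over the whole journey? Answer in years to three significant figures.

Leg 1: γ = 1/√(1 − 0.5843²) = 1/√0.6586 = 1.232; τ_1 = 32.45/1.232 = 26.33 years.
Leg 2: 18.48 years is already measured on the ship.
Leg 3: γ = 3.40; τ_3 = 13.72/3.400 = 4.035 years.
Total: 26.33 + 18.48 + 4.035 years.

τ = 48.8 years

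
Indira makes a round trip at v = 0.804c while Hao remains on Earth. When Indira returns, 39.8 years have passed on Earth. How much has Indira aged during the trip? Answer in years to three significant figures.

γ = 1/√(1 − 0.804²) = 1/√0.3536 = 1.682
Indira's clock measures proper time along the trip: τ = Δt/γ = 39.8/1.682 years.

τ = 23.7 years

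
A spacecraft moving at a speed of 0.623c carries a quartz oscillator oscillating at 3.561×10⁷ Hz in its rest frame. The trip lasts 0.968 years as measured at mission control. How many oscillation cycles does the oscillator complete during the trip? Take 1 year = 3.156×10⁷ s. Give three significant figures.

γ = 1/√(1 − 0.623²) = 1/√0.6119 = 1.278
The oscillator's own cycle count is N = f × τ where τ is the proper time aboard the spacecraft. τ = Δt/γ = 0.968/1.278 = 0.7572 years = 2.390×10⁷ s.
N = 3.561×10⁷ × 2.390×10⁷ = 8.510×10¹⁴.

N = 8.51×10¹⁴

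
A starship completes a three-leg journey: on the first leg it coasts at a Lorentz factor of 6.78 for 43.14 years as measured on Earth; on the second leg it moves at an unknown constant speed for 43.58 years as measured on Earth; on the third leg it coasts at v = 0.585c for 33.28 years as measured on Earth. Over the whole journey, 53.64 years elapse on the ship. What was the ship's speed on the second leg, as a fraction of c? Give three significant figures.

Leg 1: γ = 6.78; τ_1 = 43.14/6.780 = 6.363 years.
Leg 2: speed unknown; τ_2 = 43.58/γ_2.
Leg 3: γ = 1/√(1 − 0.585²) = 1/√0.6578 = 1.233; τ_3 = 33.28/1.233 = 26.99 years.
Total proper time: 6.363 + τ_2 + 26.99 = 53.64, so τ_2 = 53.64 − 33.35 = 20.29 years.
γ_2 = 43.58/20.29 = 2.148; β = √(1 − 1/γ²) = √0.7833.

β = 0.885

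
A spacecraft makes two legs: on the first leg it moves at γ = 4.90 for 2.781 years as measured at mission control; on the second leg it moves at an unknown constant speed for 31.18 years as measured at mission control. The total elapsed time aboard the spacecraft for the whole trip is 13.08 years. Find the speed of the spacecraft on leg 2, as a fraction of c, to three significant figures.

Leg 1: γ = 4.90; τ_1 = 2.781/4.900 = 0.5676 years.
Leg 2: speed unknown; τ_2 = 31.18/γ_2.
Total proper time: 0.5676 + τ_2 = 13.08, so τ_2 = 13.08 − 0.5676 = 12.51 years.
γ_2 = 31.18/12.51 = 2.492; β = √(1 − 1/γ²) = √0.8390.

β = 0.916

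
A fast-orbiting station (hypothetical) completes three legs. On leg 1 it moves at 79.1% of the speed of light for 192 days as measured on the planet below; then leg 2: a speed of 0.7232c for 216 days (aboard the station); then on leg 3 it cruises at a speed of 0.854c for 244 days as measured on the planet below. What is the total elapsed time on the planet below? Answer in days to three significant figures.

Δt = 749 days

Leg 1: 192 days is already measured on the planet below.
Leg 2: γ = 1/√(1 − 0.7232²) = 1/√0.4770 = 1.448; Δt_2 = 1.448 × 216 = 312.8 days.
Leg 3: 244 days is already measured on the planet below.
Total: 192.0 + 312.8 + 244.0 days.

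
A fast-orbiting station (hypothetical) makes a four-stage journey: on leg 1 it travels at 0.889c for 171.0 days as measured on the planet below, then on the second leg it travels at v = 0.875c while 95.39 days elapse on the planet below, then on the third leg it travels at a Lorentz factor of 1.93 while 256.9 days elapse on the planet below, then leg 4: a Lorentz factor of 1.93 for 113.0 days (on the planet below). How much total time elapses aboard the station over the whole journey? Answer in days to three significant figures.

τ = 316 days

Leg 1: γ = 1/√(1 − 0.889²) = 1/√0.2097 = 2.184; τ_1 = 171.0/2.184 = 78.30 days.
Leg 2: γ = 1/√(1 − 0.875²) = 1/√0.2344 = 2.066; τ_2 = 95.39/2.066 = 46.18 days.
Leg 3: γ = 1.93; τ_3 = 256.9/1.930 = 133.1 days.
Leg 4: γ = 1.93; τ_4 = 113.0/1.930 = 58.55 days.
Total: 78.30 + 46.18 + 133.1 + 58.55 days.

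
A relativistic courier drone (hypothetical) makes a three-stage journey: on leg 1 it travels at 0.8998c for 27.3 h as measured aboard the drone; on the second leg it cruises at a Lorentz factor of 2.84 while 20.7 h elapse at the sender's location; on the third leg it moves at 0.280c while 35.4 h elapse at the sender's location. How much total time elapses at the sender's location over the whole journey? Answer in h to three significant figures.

Leg 1: γ = 1/√(1 − 0.8998²) = 1/√0.1904 = 2.292; Δt_1 = 2.292 × 27.3 = 62.57 h.
Leg 2: 20.7 h is already measured at the sender's location.
Leg 3: 35.4 h is already measured at the sender's location.
Total: 62.57 + 20.70 + 35.40 h.

Δt = 119 h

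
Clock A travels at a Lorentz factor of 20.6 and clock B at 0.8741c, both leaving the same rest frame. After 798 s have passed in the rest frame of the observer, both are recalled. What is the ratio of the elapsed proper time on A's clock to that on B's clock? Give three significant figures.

τ_A/τ_B = 0.0999

A: γ = 20.6. B: γ = 1/√(1 − 0.8741²) = 1/√0.2359 = 2.059.
τ_A/τ_B = γ_B/γ_A = 2.059/20.60 = 0.09994, so τ_A/τ_B = 0.09994.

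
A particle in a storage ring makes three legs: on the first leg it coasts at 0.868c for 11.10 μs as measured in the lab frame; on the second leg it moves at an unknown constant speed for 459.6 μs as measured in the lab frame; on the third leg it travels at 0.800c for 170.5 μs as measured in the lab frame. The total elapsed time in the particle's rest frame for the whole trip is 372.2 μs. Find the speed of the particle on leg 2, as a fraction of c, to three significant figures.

β = 0.818

Leg 1: γ = 1/√(1 − 0.868²) = 1/√0.2466 = 2.014; τ_1 = 11.10/2.014 = 5.512 μs.
Leg 2: speed unknown; τ_2 = 459.6/γ_2.
Leg 3: γ = 1/√(1 − 0.800²) = 5/3 ≈ 1.667; τ_3 = 170.5/1.667 = 102.3 μs.
Total proper time: 5.512 + τ_2 + 102.3 = 372.2, so τ_2 = 372.2 − 107.8 = 264.4 μs.
γ_2 = 459.6/264.4 = 1.738; β = √(1 − 1/γ²) = √0.6691.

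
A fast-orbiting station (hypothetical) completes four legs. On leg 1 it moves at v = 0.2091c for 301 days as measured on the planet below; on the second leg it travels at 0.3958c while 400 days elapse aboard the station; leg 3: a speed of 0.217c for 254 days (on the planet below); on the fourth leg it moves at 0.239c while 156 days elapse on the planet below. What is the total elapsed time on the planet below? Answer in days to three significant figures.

Δt = 1150 days

Leg 1: 301 days is already measured on the planet below.
Leg 2: γ = 1/√(1 − 0.3958²) = 1/√0.8433 = 1.089; Δt_2 = 1.089 × 400 = 435.6 days.
Leg 3: 254 days is already measured on the planet below.
Leg 4: 156 days is already measured on the planet below.
Total: 301.0 + 435.6 + 254.0 + 156.0 days.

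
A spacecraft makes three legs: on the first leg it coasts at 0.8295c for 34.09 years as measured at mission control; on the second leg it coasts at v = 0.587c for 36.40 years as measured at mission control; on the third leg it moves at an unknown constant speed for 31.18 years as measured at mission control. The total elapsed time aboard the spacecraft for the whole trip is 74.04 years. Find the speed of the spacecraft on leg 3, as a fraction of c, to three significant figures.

Leg 1: γ = 1/√(1 − 0.8295²) = 1/√0.3119 = 1.790; τ_1 = 34.09/1.790 = 19.04 years.
Leg 2: γ = 1/√(1 − 0.587²) = 1/√0.6554 = 1.235; τ_2 = 36.40/1.235 = 29.47 years.
Leg 3: speed unknown; τ_3 = 31.18/γ_3.
Total proper time: 19.04 + 29.47 + τ_3 = 74.04, so τ_3 = 74.04 − 48.51 = 25.53 years.
γ_3 = 31.18/25.53 = 1.221; β = √(1 − 1/γ²) = √0.3295.

β = 0.574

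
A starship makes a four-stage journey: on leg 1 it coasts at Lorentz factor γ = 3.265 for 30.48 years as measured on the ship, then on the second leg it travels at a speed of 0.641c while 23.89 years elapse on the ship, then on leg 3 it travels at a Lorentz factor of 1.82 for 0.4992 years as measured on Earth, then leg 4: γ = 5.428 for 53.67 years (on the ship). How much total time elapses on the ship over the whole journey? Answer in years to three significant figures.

τ = 108 years

Leg 1: 30.48 years is already measured on the ship.
Leg 2: 23.89 years is already measured on the ship.
Leg 3: γ = 1.82; τ_3 = 0.4992/1.820 = 0.2743 years.
Leg 4: 53.67 years is already measured on the ship.
Total: 30.48 + 23.89 + 0.2743 + 53.67 years.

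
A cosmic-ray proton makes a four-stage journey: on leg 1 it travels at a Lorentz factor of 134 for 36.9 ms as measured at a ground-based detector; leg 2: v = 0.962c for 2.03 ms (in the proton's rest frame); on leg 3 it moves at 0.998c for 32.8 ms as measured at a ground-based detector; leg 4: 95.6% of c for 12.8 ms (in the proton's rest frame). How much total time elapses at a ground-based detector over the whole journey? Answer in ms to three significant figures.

Δt = 121 ms

Leg 1: 36.9 ms is already measured at a ground-based detector.
Leg 2: γ = 1/√(1 − 0.962²) = 1/√0.07456 = 3.662; Δt_2 = 3.662 × 2.03 = 7.435 ms.
Leg 3: 32.8 ms is already measured at a ground-based detector.
Leg 4: β = 0.956; γ = 1/√(1 − 0.956²) = 1/√0.08606 = 3.409; Δt_4 = 3.409 × 12.8 = 43.63 ms.
Total: 36.90 + 7.435 + 32.80 + 43.63 ms.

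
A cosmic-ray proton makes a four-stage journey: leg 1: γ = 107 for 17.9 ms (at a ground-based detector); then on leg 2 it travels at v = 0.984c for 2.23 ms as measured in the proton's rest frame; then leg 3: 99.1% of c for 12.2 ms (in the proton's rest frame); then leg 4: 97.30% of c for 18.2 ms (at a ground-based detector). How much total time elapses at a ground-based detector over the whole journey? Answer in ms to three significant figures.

Leg 1: 17.9 ms is already measured at a ground-based detector.
Leg 2: γ = 1/√(1 − 0.984²) = 1/√0.03174 = 5.613; Δt_2 = 5.613 × 2.23 = 12.52 ms.
Leg 3: β = 0.991; γ = 1/√(1 − 0.991²) = 1/√0.01792 = 7.470; Δt_3 = 7.470 × 12.2 = 91.14 ms.
Leg 4: 18.2 ms is already measured at a ground-based detector.
Total: 17.90 + 12.52 + 91.14 + 18.20 ms.

Δt = 140 ms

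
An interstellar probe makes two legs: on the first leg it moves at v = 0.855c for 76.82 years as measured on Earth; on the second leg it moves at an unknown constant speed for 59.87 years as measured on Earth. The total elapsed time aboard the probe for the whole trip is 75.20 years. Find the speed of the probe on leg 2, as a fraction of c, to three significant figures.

Leg 1: γ = 1/√(1 − 0.855²) = 1/√0.2690 = 1.928; τ_1 = 76.82/1.928 = 39.84 years.
Leg 2: speed unknown; τ_2 = 59.87/γ_2.
Total proper time: 39.84 + τ_2 = 75.20, so τ_2 = 75.20 − 39.84 = 35.36 years.
γ_2 = 59.87/35.36 = 1.693; β = √(1 − 1/γ²) = √0.6512.

β = 0.807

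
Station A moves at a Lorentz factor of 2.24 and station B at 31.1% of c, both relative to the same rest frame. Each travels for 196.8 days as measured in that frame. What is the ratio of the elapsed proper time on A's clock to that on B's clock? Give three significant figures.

τ_A/τ_B = 0.470

A: γ = 2.24. B: β = 0.311; γ = 1/√(1 − 0.311²) = 1/√0.9033 = 1.052.
τ_A/τ_B = γ_B/γ_A = 1.052/2.240 = 0.4697, so τ_A/τ_B = 0.4697.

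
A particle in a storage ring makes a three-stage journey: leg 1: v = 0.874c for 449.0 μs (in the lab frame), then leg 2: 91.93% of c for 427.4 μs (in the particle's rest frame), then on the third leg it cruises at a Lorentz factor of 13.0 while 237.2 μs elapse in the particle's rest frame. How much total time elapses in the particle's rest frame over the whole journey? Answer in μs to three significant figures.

Leg 1: γ = 1/√(1 − 0.874²) = 1/√0.2361 = 2.058; τ_1 = 449.0/2.058 = 218.2 μs.
Leg 2: 427.4 μs is already measured in the particle's rest frame.
Leg 3: 237.2 μs is already measured in the particle's rest frame.
Total: 218.2 + 427.4 + 237.2 μs.

τ = 883 μs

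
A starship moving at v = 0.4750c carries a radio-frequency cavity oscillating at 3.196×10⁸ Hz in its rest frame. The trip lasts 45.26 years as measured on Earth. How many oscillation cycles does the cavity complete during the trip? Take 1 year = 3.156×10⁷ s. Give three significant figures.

γ = 1/√(1 − 0.4750²) = 1/√0.7744 = 1.136
The oscillator's own cycle count is N = f × τ where τ is the proper time on the ship. τ = Δt/γ = 45.26/1.136 = 39.83 years = 1.257×10⁹ s.
N = 3.196×10⁸ × 1.257×10⁹ = 4.017×10¹⁷.

N = 4.02×10¹⁷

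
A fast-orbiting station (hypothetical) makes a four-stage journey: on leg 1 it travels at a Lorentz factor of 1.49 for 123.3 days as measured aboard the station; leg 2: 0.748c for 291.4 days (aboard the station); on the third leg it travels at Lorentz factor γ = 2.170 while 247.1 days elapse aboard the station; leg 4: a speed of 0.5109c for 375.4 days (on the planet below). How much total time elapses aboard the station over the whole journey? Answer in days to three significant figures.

Leg 1: 123.3 days is already measured aboard the station.
Leg 2: 291.4 days is already measured aboard the station.
Leg 3: 247.1 days is already measured aboard the station.
Leg 4: γ = 1/√(1 − 0.5109²) = 1/√0.7390 = 1.163; τ_4 = 375.4/1.163 = 322.7 days.
Total: 123.3 + 291.4 + 247.1 + 322.7 days.

τ = 985 days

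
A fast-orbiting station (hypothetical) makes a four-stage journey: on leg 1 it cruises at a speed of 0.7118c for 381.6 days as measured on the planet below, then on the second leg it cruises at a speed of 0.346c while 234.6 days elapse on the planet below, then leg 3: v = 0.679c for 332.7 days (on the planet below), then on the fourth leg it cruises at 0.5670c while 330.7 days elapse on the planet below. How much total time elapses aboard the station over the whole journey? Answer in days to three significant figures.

τ = 1000 days

Leg 1: γ = 1/√(1 − 0.7118²) = 1/√0.4933 = 1.424; τ_1 = 381.6/1.424 = 268.0 days.
Leg 2: γ = 1/√(1 − 0.346²) = 1/√0.8803 = 1.066; τ_2 = 234.6/1.066 = 220.1 days.
Leg 3: γ = 1/√(1 − 0.679²) = 1/√0.5390 = 1.362; τ_3 = 332.7/1.362 = 244.2 days.
Leg 4: γ = 1/√(1 − 0.5670²) = 1/√0.6785 = 1.214; τ_4 = 330.7/1.214 = 272.4 days.
Total: 268.0 + 220.1 + 244.2 + 272.4 days.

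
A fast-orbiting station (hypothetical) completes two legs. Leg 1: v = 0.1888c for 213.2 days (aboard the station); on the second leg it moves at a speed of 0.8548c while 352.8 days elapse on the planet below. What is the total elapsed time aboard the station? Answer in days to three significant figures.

Leg 1: 213.2 days is already measured aboard the station.
Leg 2: γ = 1/√(1 − 0.8548²) = 1/√0.2693 = 1.927; τ_2 = 352.8/1.927 = 183.1 days.
Total: 213.2 + 183.1 days.

τ = 396 days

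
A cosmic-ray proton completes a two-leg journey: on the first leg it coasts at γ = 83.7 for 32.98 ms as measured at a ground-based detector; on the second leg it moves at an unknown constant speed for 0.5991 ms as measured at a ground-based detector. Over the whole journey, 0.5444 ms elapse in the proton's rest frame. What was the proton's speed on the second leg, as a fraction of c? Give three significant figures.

β = 0.968

Leg 1: γ = 83.7; τ_1 = 32.98/83.70 = 0.3940 ms.
Leg 2: speed unknown; τ_2 = 0.5991/γ_2.
Total proper time: 0.3940 + τ_2 = 0.5444, so τ_2 = 0.5444 − 0.3940 = 0.1504 ms.
γ_2 = 0.5991/0.1504 = 3.984; β = √(1 − 1/γ²) = √0.9370.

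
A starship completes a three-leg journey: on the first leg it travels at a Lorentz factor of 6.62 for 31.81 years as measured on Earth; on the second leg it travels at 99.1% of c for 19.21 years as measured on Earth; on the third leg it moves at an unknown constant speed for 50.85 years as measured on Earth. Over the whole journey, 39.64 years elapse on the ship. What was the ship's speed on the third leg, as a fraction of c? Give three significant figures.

β = 0.773

Leg 1: γ = 6.62; τ_1 = 31.81/6.620 = 4.805 years.
Leg 2: β = 0.991; γ = 1/√(1 − 0.991²) = 1/√0.01792 = 7.470; τ_2 = 19.21/7.470 = 2.571 years.
Leg 3: speed unknown; τ_3 = 50.85/γ_3.
Total proper time: 4.805 + 2.571 + τ_3 = 39.64, so τ_3 = 39.64 − 7.377 = 32.26 years.
γ_3 = 50.85/32.26 = 1.576; β = √(1 − 1/γ²) = √0.5974.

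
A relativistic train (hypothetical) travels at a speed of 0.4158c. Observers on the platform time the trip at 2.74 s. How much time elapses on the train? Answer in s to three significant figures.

τ = 2.49 s

γ = 1/√(1 − 0.4158²) = 1/√0.8271 = 1.100
The interval measured on the platform is the dilated one; the clock on the train measures the proper time τ = Δt/γ = 2.74/1.100 s.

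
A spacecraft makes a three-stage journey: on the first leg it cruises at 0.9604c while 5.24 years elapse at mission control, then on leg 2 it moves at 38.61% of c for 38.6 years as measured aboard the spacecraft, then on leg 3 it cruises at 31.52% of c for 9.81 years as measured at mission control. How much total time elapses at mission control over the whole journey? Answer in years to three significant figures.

Leg 1: 5.24 years is already measured at mission control.
Leg 2: β = 0.3861; γ = 1/√(1 − 0.3861²) = 1/√0.8509 = 1.084; Δt_2 = 1.084 × 38.6 = 41.84 years.
Leg 3: 9.81 years is already measured at mission control.
Total: 5.240 + 41.84 + 9.810 years.

Δt = 56.9 years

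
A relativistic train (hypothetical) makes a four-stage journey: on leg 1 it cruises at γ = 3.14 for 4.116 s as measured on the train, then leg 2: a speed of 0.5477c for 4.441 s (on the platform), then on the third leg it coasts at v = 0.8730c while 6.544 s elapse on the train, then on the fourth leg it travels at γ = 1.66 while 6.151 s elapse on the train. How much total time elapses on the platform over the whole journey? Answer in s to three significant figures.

Δt = 41.0 s

Leg 1: γ = 3.14; Δt_1 = 3.140 × 4.116 = 12.92 s.
Leg 2: 4.441 s is already measured on the platform.
Leg 3: γ = 1/√(1 − 0.8730²) = 1/√0.2379 = 2.050; Δt_3 = 2.050 × 6.544 = 13.42 s.
Leg 4: γ = 1.66; Δt_4 = 1.660 × 6.151 = 10.21 s.
Total: 12.92 + 4.441 + 13.42 + 10.21 s.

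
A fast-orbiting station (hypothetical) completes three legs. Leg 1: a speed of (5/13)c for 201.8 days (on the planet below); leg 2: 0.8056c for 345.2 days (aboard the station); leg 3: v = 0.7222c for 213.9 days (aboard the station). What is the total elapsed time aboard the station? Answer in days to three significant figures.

τ = 745 days

Leg 1: γ = 1/√(1 − (5/13)²) = 13/12 ≈ 1.083; τ_1 = 201.8/1.083 = 186.3 days.
Leg 2: 345.2 days is already measured aboard the station.
Leg 3: 213.9 days is already measured aboard the station.
Total: 186.3 + 345.2 + 213.9 days.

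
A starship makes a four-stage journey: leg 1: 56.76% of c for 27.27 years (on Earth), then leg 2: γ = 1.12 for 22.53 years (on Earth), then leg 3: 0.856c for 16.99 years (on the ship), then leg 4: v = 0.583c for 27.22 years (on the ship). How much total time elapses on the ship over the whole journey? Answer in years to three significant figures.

τ = 86.8 years

Leg 1: β = 0.5676; γ = 1/√(1 − 0.5676²) = 1/√0.6778 = 1.215; τ_1 = 27.27/1.215 = 22.45 years.
Leg 2: γ = 1.12; τ_2 = 22.53/1.120 = 20.12 years.
Leg 3: 16.99 years is already measured on the ship.
Leg 4: 27.22 years is already measured on the ship.
Total: 22.45 + 20.12 + 16.99 + 27.22 years.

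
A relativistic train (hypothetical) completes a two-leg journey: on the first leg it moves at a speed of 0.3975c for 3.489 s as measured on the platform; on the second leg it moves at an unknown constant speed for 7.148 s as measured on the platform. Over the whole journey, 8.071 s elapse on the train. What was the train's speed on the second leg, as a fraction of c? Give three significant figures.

Leg 1: γ = 1/√(1 − 0.3975²) = 1/√0.8420 = 1.090; τ_1 = 3.489/1.090 = 3.202 s.
Leg 2: speed unknown; τ_2 = 7.148/γ_2.
Total proper time: 3.202 + τ_2 = 8.071, so τ_2 = 8.071 − 3.202 = 4.869 s.
γ_2 = 7.148/4.869 = 1.468; β = √(1 − 1/γ²) = √0.5359.

β = 0.732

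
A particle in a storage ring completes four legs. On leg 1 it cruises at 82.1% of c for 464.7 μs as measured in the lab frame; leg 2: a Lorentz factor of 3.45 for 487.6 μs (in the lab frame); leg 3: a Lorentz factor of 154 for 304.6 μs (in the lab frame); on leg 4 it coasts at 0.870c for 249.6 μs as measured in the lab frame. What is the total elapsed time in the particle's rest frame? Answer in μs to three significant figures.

Leg 1: β = 0.821; γ = 1/√(1 − 0.821²) = 1/√0.3260 = 1.752; τ_1 = 464.7/1.752 = 265.3 μs.
Leg 2: γ = 3.45; τ_2 = 487.6/3.450 = 141.3 μs.
Leg 3: γ = 154; τ_3 = 304.6/154.0 = 1.978 μs.
Leg 4: γ = 1/√(1 − 0.870²) = 1/√0.2431 = 2.028; τ_4 = 249.6/2.028 = 123.1 μs.
Total: 265.3 + 141.3 + 1.978 + 123.1 μs.

τ = 532 μs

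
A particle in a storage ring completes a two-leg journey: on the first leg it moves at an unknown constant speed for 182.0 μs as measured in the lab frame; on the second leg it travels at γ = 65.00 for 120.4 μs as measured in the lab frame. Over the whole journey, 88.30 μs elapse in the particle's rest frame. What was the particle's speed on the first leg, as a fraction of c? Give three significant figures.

β = 0.880

Leg 1: speed unknown; τ_1 = 182.0/γ_1.
Leg 2: γ = 65.00; τ_2 = 120.4/65.00 = 1.852 μs.
Total proper time: τ_1 + 1.852 = 88.30, so τ_1 = 88.30 − 1.852 = 86.45 μs.
γ_1 = 182.0/86.45 = 2.105; β = √(1 − 1/γ²) = √0.7744.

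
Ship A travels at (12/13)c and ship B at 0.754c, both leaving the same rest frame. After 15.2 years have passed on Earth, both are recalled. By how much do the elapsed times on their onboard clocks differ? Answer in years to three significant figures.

|τ_A − τ_B| = 4.14 years

A: γ = 1/√(1 − (12/13)²) = 13/5 = 2.600; τ_A = 15.2/2.600 = 5.846 years.
B: γ = 1/√(1 − 0.754²) = 1/√0.4315 = 1.522; τ_B = 15.2/1.522 = 9.984 years.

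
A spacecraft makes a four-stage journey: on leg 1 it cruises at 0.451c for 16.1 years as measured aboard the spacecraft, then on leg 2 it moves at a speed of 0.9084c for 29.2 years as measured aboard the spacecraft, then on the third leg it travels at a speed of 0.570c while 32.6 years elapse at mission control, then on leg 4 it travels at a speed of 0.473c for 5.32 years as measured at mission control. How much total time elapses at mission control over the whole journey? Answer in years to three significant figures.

Leg 1: γ = 1/√(1 − 0.451²) = 1/√0.7966 = 1.120; Δt_1 = 1.120 × 16.1 = 18.04 years.
Leg 2: γ = 1/√(1 − 0.9084²) = 1/√0.1748 = 2.392; Δt_2 = 2.392 × 29.2 = 69.84 years.
Leg 3: 32.6 years is already measured at mission control.
Leg 4: 5.32 years is already measured at mission control.
Total: 18.04 + 69.84 + 32.60 + 5.320 years.

Δt = 126 years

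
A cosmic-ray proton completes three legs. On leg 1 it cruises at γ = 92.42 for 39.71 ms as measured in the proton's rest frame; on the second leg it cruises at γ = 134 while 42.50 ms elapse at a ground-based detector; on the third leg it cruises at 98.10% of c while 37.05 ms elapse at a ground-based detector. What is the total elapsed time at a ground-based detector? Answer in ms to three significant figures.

Δt = 3750 ms

Leg 1: γ = 92.42; Δt_1 = 92.42 × 39.71 = 3670 ms.
Leg 2: 42.50 ms is already measured at a ground-based detector.
Leg 3: 37.05 ms is already measured at a ground-based detector.
Total: 3670 + 42.50 + 37.05 ms.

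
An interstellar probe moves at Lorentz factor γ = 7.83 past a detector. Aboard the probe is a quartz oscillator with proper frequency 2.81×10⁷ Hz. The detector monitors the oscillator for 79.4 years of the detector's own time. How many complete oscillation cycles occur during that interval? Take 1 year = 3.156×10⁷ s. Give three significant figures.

γ = 7.83
During 79.4 years of lab time, the oscillator's proper time advances by τ = Δt/γ = 79.4/7.830 = 10.14 years = 3.200×10⁸ s.
N = f × τ = 2.81×10⁷ × 3.200×10⁸ = 8.993×10¹⁵.

N = 8.99×10¹⁵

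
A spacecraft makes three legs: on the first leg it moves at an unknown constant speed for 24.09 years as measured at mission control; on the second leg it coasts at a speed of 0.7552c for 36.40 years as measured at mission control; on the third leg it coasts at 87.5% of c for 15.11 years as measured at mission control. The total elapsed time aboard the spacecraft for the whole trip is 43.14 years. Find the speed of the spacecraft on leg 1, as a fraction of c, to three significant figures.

β = 0.868

Leg 1: speed unknown; τ_1 = 24.09/γ_1.
Leg 2: γ = 1/√(1 − 0.7552²) = 1/√0.4297 = 1.526; τ_2 = 36.40/1.526 = 23.86 years.
Leg 3: β = 0.875; γ = 1/√(1 − 0.875²) = 1/√0.2344 = 2.066; τ_3 = 15.11/2.066 = 7.315 years.
Total proper time: τ_1 + 23.86 + 7.315 = 43.14, so τ_1 = 43.14 − 31.18 = 11.96 years.
γ_1 = 24.09/11.96 = 2.013; β = √(1 − 1/γ²) = √0.7533.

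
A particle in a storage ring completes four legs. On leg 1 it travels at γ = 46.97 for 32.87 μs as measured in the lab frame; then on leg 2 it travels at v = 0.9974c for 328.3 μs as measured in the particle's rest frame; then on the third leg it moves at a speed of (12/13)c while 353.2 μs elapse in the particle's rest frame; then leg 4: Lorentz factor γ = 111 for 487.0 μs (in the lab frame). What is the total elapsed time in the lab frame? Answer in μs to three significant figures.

Leg 1: 32.87 μs is already measured in the lab frame.
Leg 2: γ = 1/√(1 − 0.9974²) = 1/√0.005193 = 13.88; Δt_2 = 13.88 × 328.3 = 4556 μs.
Leg 3: γ = 1/√(1 − (12/13)²) = 13/5 = 2.600; Δt_3 = 2.600 × 353.2 = 918.3 μs.
Leg 4: 487.0 μs is already measured in the lab frame.
Total: 32.87 + 4556 + 918.3 + 487.0 μs.

Δt = 5990 μs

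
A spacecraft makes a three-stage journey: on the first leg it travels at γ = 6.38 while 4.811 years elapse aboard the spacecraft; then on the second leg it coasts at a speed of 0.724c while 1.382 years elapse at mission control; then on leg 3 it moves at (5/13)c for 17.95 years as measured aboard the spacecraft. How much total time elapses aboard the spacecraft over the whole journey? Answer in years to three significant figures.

Leg 1: 4.811 years is already measured aboard the spacecraft.
Leg 2: γ = 1/√(1 − 0.724²) = 1/√0.4758 = 1.450; τ_2 = 1.382/1.450 = 0.9533 years.
Leg 3: 17.95 years is already measured aboard the spacecraft.
Total: 4.811 + 0.9533 + 17.95 years.

τ = 23.7 years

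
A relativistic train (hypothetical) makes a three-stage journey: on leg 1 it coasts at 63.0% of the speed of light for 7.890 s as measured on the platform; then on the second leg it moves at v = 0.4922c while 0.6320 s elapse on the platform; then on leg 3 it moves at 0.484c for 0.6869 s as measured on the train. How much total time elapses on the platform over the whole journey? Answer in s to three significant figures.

Δt = 9.31 s

Leg 1: 7.890 s is already measured on the platform.
Leg 2: 0.6320 s is already measured on the platform.
Leg 3: γ = 1/√(1 − 0.484²) = 1/√0.7657 = 1.143; Δt_3 = 1.143 × 0.6869 = 0.7850 s.
Total: 7.890 + 0.6320 + 0.7850 s.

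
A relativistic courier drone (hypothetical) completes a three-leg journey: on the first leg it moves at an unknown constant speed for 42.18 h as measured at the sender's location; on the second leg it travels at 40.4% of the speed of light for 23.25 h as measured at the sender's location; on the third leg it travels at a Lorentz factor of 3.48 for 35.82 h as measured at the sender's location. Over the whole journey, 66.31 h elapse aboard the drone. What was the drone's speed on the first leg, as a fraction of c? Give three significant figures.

β = 0.567

Leg 1: speed unknown; τ_1 = 42.18/γ_1.
Leg 2: β = 0.404; γ = 1/√(1 − 0.404²) = 1/√0.8368 = 1.093; τ_2 = 23.25/1.093 = 21.27 h.
Leg 3: γ = 3.48; τ_3 = 35.82/3.480 = 10.29 h.
Total proper time: τ_1 + 21.27 + 10.29 = 66.31, so τ_1 = 66.31 − 31.56 = 34.75 h.
γ_1 = 42.18/34.75 = 1.214; β = √(1 − 1/γ²) = √0.3213.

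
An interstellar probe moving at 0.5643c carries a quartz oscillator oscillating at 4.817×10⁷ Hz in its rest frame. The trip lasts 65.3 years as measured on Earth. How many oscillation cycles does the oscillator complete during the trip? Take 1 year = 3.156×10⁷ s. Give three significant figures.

N = 8.20×10¹⁶

γ = 1/√(1 − 0.5643²) = 1/√0.6816 = 1.211
The oscillator's own cycle count is N = f × τ where τ is the proper time aboard the probe. τ = Δt/γ = 65.3/1.211 = 53.91 years = 1.701×10⁹ s.
N = 4.817×10⁷ × 1.701×10⁹ = 8.196×10¹⁶.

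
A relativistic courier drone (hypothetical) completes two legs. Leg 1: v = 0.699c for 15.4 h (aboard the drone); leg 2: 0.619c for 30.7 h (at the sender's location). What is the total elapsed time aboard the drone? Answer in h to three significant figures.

τ = 39.5 h

Leg 1: 15.4 h is already measured aboard the drone.
Leg 2: γ = 1/√(1 − 0.619²) = 1/√0.6168 = 1.273; τ_2 = 30.7/1.273 = 24.11 h.
Total: 15.40 + 24.11 h.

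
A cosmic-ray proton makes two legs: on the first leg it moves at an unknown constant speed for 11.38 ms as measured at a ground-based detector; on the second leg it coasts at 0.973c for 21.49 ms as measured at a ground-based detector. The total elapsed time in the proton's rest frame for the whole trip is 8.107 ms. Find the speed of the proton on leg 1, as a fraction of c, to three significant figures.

Leg 1: speed unknown; τ_1 = 11.38/γ_1.
Leg 2: γ = 1/√(1 − 0.973²) = 1/√0.05327 = 4.333; τ_2 = 21.49/4.333 = 4.960 ms.
Total proper time: τ_1 + 4.960 = 8.107, so τ_1 = 8.107 − 4.960 = 3.147 ms.
γ_1 = 11.38/3.147 = 3.616; β = √(1 − 1/γ²) = √0.9235.

β = 0.961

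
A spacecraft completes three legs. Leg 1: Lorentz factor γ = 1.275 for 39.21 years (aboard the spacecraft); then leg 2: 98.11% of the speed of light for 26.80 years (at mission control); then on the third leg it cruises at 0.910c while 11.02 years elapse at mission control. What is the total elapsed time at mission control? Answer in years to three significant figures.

Leg 1: γ = 1.275; Δt_1 = 1.275 × 39.21 = 49.99 years.
Leg 2: 26.80 years is already measured at mission control.
Leg 3: 11.02 years is already measured at mission control.
Total: 49.99 + 26.80 + 11.02 years.

Δt = 87.8 years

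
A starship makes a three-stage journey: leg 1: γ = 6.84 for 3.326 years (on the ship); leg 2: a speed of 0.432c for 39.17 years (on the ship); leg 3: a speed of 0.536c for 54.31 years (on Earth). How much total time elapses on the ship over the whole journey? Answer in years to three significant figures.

τ = 88.3 years

Leg 1: 3.326 years is already measured on the ship.
Leg 2: 39.17 years is already measured on the ship.
Leg 3: γ = 1/√(1 − 0.536²) = 1/√0.7127 = 1.185; τ_3 = 54.31/1.185 = 45.85 years.
Total: 3.326 + 39.17 + 45.85 years.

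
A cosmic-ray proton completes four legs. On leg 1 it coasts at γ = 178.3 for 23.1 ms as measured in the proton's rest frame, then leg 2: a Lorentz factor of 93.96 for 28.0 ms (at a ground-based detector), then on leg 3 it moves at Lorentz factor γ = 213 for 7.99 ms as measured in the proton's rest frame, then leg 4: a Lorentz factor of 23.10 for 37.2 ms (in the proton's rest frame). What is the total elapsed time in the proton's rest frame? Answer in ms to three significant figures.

Leg 1: 23.1 ms is already measured in the proton's rest frame.
Leg 2: γ = 93.96; τ_2 = 28.0/93.96 = 0.2980 ms.
Leg 3: 7.99 ms is already measured in the proton's rest frame.
Leg 4: 37.2 ms is already measured in the proton's rest frame.
Total: 23.10 + 0.2980 + 7.990 + 37.20 ms.

τ = 68.6 ms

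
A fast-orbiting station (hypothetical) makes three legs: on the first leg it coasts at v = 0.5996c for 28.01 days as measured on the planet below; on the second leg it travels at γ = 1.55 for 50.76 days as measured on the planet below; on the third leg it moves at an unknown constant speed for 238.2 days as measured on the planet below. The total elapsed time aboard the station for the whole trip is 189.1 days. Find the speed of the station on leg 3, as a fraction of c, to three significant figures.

β = 0.827

Leg 1: γ = 1/√(1 − 0.5996²) = 1/√0.6405 = 1.250; τ_1 = 28.01/1.250 = 22.42 days.
Leg 2: γ = 1.55; τ_2 = 50.76/1.550 = 32.75 days.
Leg 3: speed unknown; τ_3 = 238.2/γ_3.
Total proper time: 22.42 + 32.75 + τ_3 = 189.1, so τ_3 = 189.1 − 55.16 = 133.9 days.
γ_3 = 238.2/133.9 = 1.778; β = √(1 − 1/γ²) = √0.6838.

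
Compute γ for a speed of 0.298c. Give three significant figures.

γ = 1.05

γ = 1/√(1 − 0.298²) = 1/√0.9112 = 1.048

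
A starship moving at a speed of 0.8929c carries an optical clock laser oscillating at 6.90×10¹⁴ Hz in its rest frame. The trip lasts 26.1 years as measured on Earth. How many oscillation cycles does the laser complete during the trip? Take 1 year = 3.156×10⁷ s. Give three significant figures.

N = 2.56×10²³

γ = 1/√(1 − 0.8929²) = 1/√0.2027 = 2.221
The oscillator's own cycle count is N = f × τ where τ is the proper time on the ship. τ = Δt/γ = 26.1/2.221 = 11.75 years = 3.709×10⁸ s.
N = 6.90×10¹⁴ × 3.709×10⁸ = 2.559×10²³.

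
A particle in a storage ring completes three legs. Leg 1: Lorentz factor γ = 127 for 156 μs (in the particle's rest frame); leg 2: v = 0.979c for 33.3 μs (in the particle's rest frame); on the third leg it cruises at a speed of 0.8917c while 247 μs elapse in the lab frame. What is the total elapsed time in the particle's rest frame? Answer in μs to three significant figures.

τ = 301 μs

Leg 1: 156 μs is already measured in the particle's rest frame.
Leg 2: 33.3 μs is already measured in the particle's rest frame.
Leg 3: γ = 1/√(1 − 0.8917²) = 1/√0.2049 = 2.209; τ_3 = 247/2.209 = 111.8 μs.
Total: 156.0 + 33.30 + 111.8 μs.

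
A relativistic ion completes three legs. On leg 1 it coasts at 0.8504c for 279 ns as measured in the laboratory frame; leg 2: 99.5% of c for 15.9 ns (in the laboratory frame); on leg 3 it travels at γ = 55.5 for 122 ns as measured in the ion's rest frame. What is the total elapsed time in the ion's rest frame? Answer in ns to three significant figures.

Leg 1: γ = 1/√(1 − 0.8504²) = 1/√0.2768 = 1.901; τ_1 = 279/1.901 = 146.8 ns.
Leg 2: β = 0.995; γ = 1/√(1 − 0.995²) = 1/√0.009975 = 10.01; τ_2 = 15.9/10.01 = 1.588 ns.
Leg 3: 122 ns is already measured in the ion's rest frame.
Total: 146.8 + 1.588 + 122.0 ns.

τ = 270 ns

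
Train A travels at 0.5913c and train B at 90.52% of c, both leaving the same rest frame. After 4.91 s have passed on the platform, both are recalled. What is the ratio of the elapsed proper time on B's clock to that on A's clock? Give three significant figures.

A: γ = 1/√(1 − 0.5913²) = 1/√0.6504 = 1.240. B: β = 0.9052; γ = 1/√(1 − 0.9052²) = 1/√0.1806 = 2.353.
τ_A/τ_B = γ_B/γ_A = 2.353/1.240 = 1.898, so τ_B/τ_A = 0.5270.

τ_B/τ_A = 0.527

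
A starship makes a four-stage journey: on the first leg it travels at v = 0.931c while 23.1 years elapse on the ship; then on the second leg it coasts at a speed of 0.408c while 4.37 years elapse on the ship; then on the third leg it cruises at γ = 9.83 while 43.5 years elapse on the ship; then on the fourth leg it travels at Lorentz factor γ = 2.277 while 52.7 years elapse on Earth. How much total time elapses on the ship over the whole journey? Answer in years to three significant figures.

Leg 1: 23.1 years is already measured on the ship.
Leg 2: 4.37 years is already measured on the ship.
Leg 3: 43.5 years is already measured on the ship.
Leg 4: γ = 2.277; τ_4 = 52.7/2.277 = 23.14 years.
Total: 23.10 + 4.370 + 43.50 + 23.14 years.

τ = 94.1 years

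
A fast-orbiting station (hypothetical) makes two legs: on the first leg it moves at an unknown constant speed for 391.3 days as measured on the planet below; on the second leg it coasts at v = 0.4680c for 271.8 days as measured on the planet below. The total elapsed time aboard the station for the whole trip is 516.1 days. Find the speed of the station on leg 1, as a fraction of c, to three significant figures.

β = 0.709

Leg 1: speed unknown; τ_1 = 391.3/γ_1.
Leg 2: γ = 1/√(1 − 0.4680²) = 1/√0.7810 = 1.132; τ_2 = 271.8/1.132 = 240.2 days.
Total proper time: τ_1 + 240.2 = 516.1, so τ_1 = 516.1 − 240.2 = 275.9 days.
γ_1 = 391.3/275.9 = 1.418; β = √(1 − 1/γ²) = √0.5028.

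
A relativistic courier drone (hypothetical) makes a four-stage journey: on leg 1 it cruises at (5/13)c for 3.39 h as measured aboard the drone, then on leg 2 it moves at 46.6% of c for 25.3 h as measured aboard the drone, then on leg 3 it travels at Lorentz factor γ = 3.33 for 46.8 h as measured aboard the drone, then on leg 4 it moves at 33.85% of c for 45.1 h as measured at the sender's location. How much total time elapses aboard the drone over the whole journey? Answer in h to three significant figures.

Leg 1: 3.39 h is already measured aboard the drone.
Leg 2: 25.3 h is already measured aboard the drone.
Leg 3: 46.8 h is already measured aboard the drone.
Leg 4: β = 0.3385; γ = 1/√(1 − 0.3385²) = 1/√0.8854 = 1.063; τ_4 = 45.1/1.063 = 42.44 h.
Total: 3.390 + 25.30 + 46.80 + 42.44 h.

τ = 118 h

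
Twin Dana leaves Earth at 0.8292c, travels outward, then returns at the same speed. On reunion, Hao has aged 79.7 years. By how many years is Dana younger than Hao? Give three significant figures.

Δt − τ = 35.2 years

γ = 1/√(1 − 0.8292²) = 1/√0.3124 = 1.789
Dana's elapsed proper time: τ = 79.7/1.789 = 44.55 years.
Age gap = Δt − τ = 79.7 − 44.55 years.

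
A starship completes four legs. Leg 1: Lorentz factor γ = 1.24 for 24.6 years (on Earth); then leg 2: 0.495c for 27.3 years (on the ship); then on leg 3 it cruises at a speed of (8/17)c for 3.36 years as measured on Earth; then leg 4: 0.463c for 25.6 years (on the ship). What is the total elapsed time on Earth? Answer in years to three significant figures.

Δt = 88.3 years

Leg 1: 24.6 years is already measured on Earth.
Leg 2: γ = 1/√(1 − 0.495²) = 1/√0.7550 = 1.151; Δt_2 = 1.151 × 27.3 = 31.42 years.
Leg 3: 3.36 years is already measured on Earth.
Leg 4: γ = 1/√(1 − 0.463²) = 1/√0.7856 = 1.128; Δt_4 = 1.128 × 25.6 = 28.88 years.
Total: 24.60 + 31.42 + 3.360 + 28.88 years.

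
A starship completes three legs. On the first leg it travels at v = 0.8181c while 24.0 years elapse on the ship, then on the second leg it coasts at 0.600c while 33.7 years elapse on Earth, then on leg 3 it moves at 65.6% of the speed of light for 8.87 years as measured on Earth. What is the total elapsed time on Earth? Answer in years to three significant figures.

Leg 1: γ = 1/√(1 − 0.8181²) = 1/√0.3307 = 1.739; Δt_1 = 1.739 × 24.0 = 41.73 years.
Leg 2: 33.7 years is already measured on Earth.
Leg 3: 8.87 years is already measured on Earth.
Total: 41.73 + 33.70 + 8.870 years.

Δt = 84.3 years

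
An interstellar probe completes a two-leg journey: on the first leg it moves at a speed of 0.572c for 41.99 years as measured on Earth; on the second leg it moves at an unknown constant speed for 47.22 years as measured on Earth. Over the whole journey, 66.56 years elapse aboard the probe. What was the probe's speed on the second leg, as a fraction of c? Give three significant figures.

β = 0.733

Leg 1: γ = 1/√(1 − 0.572²) = 1/√0.6728 = 1.219; τ_1 = 41.99/1.219 = 34.44 years.
Leg 2: speed unknown; τ_2 = 47.22/γ_2.
Total proper time: 34.44 + τ_2 = 66.56, so τ_2 = 66.56 − 34.44 = 32.12 years.
γ_2 = 47.22/32.12 = 1.470; β = √(1 − 1/γ²) = √0.5374.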